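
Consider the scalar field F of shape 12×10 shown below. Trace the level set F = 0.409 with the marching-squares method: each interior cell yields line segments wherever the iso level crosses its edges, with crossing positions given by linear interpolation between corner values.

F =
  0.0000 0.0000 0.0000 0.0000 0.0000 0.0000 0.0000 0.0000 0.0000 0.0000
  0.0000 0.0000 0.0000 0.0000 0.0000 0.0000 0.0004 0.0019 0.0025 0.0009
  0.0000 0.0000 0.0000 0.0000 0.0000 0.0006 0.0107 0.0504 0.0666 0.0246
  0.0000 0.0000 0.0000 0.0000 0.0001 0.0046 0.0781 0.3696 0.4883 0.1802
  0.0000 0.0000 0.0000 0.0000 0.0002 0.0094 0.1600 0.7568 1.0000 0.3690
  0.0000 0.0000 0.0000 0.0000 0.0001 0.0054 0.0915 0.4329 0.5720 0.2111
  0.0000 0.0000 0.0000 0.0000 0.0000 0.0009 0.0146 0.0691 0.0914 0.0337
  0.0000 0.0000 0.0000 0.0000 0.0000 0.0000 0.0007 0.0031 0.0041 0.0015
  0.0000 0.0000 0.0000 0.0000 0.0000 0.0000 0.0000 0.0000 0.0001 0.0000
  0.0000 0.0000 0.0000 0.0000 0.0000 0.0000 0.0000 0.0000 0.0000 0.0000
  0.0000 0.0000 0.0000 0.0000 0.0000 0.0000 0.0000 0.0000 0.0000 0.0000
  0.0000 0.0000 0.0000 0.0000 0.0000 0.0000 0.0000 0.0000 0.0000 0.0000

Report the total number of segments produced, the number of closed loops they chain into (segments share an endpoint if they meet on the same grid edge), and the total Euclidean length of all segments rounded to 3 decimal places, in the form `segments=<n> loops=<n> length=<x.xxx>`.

cell (2,7): code 0100 → (2.812,8.000)–(3.000,7.332)
cell (2,8): code 1000 → (3.000,8.257)–(2.812,8.000)
cell (3,6): code 0100 → (3.102,7.000)–(4.000,6.417)
cell (3,7): code 1110 → (3.000,7.332)–(3.102,7.000)
cell (3,8): code 1001 → (4.000,8.937)–(3.000,8.257)
cell (4,6): code 0110 → (4.000,6.417)–(5.000,6.930)
cell (4,8): code 1001 → (5.000,8.452)–(4.000,8.937)
cell (5,6): code 0010 → (5.000,6.930)–(5.066,7.000)
cell (5,7): code 0011 → (5.066,7.000)–(5.339,8.000)
cell (5,8): code 0001 → (5.339,8.000)–(5.000,8.452)
total: 10 segments, chained into 1 closed loop(s), length Σ = 7.572291

segments=10 loops=1 length=7.572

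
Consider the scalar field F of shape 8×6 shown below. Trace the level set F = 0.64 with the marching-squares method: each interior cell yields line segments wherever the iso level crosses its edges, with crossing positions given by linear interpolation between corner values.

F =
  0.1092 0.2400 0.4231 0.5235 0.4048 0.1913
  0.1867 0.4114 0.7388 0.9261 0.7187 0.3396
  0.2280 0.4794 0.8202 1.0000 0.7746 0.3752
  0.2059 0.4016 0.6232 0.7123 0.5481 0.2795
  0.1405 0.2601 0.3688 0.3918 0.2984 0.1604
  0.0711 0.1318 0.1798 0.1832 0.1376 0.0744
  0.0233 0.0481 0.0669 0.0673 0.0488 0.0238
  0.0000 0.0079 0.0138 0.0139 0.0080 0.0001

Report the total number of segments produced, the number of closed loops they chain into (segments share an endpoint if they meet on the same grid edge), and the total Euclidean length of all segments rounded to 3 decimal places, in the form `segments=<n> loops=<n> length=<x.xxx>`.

segments=12 loops=1 length=8.946

cell (0,1): code 0100 → (0.687,2.000)–(1.000,1.698)
cell (0,2): code 1100 → (0.289,3.000)–(0.687,2.000)
cell (0,3): code 1100 → (0.749,4.000)–(0.289,3.000)
cell (0,4): code 1000 → (1.000,4.208)–(0.749,4.000)
cell (1,1): code 0110 → (1.000,1.698)–(2.000,1.471)
cell (1,4): code 1001 → (2.000,4.337)–(1.000,4.208)
cell (2,1): code 0010 → (2.000,1.471)–(2.915,2.000)
cell (2,2): code 0111 → (2.915,2.000)–(3.000,2.189)
cell (2,3): code 1011 → (3.000,3.440)–(2.594,4.000)
cell (2,4): code 0001 → (2.594,4.000)–(2.000,4.337)
cell (3,2): code 0010 → (3.000,2.189)–(3.226,3.000)
cell (3,3): code 0001 → (3.226,3.000)–(3.000,3.440)
total: 12 segments, chained into 1 closed loop(s), length Σ = 8.945796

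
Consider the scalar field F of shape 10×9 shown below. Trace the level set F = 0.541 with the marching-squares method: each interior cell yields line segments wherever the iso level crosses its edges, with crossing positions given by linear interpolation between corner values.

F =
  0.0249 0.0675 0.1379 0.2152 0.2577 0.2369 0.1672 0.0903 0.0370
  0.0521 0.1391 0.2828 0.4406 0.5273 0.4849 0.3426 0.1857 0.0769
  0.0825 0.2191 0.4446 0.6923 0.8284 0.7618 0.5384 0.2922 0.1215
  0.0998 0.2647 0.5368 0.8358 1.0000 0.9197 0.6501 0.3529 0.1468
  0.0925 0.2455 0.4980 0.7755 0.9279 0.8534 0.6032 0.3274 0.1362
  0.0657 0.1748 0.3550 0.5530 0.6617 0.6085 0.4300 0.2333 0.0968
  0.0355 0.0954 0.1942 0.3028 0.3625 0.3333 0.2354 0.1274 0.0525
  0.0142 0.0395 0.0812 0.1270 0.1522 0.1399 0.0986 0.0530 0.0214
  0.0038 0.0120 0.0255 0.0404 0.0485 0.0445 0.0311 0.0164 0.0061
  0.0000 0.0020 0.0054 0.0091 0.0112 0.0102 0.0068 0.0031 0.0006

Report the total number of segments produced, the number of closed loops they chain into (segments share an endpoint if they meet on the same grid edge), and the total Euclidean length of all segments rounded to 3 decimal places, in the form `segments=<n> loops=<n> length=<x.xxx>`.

cell (1,2): code 0100 → (1.399,3.000)–(2.000,2.389)
cell (1,3): code 1100 → (1.045,4.000)–(1.399,3.000)
cell (1,4): code 1100 → (1.203,5.000)–(1.045,4.000)
cell (1,5): code 1000 → (2.000,5.988)–(1.203,5.000)
cell (2,2): code 0110 → (2.000,2.389)–(3.000,2.014)
cell (2,5): code 1101 → (2.023,6.000)–(2.000,5.988)
cell (2,6): code 1000 → (3.000,6.367)–(2.023,6.000)
cell (3,2): code 0110 → (3.000,2.014)–(4.000,2.155)
cell (3,6): code 1001 → (4.000,6.226)–(3.000,6.367)
cell (4,2): code 0110 → (4.000,2.155)–(5.000,2.939)
cell (4,5): code 1011 → (5.000,5.378)–(4.359,6.000)
cell (4,6): code 0001 → (4.359,6.000)–(4.000,6.226)
cell (5,2): code 0010 → (5.000,2.939)–(5.048,3.000)
cell (5,3): code 0011 → (5.048,3.000)–(5.403,4.000)
cell (5,4): code 0011 → (5.403,4.000)–(5.245,5.000)
cell (5,5): code 0001 → (5.245,5.000)–(5.000,5.378)
total: 16 segments, chained into 1 closed loop(s), length Σ = 13.546885

segments=16 loops=1 length=13.547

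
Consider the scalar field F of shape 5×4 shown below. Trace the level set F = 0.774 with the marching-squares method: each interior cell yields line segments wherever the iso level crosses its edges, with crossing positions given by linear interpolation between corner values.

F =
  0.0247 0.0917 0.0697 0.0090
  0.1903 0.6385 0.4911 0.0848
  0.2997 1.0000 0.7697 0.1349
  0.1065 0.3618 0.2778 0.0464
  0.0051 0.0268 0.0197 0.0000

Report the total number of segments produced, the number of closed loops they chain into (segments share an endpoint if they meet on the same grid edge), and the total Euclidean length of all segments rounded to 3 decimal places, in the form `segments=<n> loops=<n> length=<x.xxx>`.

cell (1,0): code 0100 → (1.375,1.000)–(2.000,0.677)
cell (1,1): code 1000 → (2.000,1.981)–(1.375,1.000)
cell (2,0): code 0010 → (2.000,0.677)–(2.354,1.000)
cell (2,1): code 0001 → (2.354,1.000)–(2.000,1.981)
total: 4 segments, chained into 1 closed loop(s), length Σ = 3.389484

segments=4 loops=1 length=3.389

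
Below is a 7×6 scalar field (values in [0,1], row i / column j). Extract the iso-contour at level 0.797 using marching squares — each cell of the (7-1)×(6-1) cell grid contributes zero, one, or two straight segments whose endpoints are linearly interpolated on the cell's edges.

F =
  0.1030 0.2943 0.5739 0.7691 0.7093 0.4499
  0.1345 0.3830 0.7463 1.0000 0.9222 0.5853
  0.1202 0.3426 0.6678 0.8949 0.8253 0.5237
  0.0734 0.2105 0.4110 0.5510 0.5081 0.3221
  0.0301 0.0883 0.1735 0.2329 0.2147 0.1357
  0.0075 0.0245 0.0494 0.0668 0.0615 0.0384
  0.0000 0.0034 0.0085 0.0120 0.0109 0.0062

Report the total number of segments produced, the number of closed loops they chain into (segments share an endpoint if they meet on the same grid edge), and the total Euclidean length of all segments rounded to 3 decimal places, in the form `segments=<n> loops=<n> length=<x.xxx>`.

segments=8 loops=1 length=6.695

cell (0,2): code 0100 → (0.121,3.000)–(1.000,2.200)
cell (0,3): code 1100 → (0.412,4.000)–(0.121,3.000)
cell (0,4): code 1000 → (1.000,4.372)–(0.412,4.000)
cell (1,2): code 0110 → (1.000,2.200)–(2.000,2.569)
cell (1,4): code 1001 → (2.000,4.094)–(1.000,4.372)
cell (2,2): code 0010 → (2.000,2.569)–(2.285,3.000)
cell (2,3): code 0011 → (2.285,3.000)–(2.089,4.000)
cell (2,4): code 0001 → (2.089,4.000)–(2.000,4.094)
total: 8 segments, chained into 1 closed loop(s), length Σ = 6.694736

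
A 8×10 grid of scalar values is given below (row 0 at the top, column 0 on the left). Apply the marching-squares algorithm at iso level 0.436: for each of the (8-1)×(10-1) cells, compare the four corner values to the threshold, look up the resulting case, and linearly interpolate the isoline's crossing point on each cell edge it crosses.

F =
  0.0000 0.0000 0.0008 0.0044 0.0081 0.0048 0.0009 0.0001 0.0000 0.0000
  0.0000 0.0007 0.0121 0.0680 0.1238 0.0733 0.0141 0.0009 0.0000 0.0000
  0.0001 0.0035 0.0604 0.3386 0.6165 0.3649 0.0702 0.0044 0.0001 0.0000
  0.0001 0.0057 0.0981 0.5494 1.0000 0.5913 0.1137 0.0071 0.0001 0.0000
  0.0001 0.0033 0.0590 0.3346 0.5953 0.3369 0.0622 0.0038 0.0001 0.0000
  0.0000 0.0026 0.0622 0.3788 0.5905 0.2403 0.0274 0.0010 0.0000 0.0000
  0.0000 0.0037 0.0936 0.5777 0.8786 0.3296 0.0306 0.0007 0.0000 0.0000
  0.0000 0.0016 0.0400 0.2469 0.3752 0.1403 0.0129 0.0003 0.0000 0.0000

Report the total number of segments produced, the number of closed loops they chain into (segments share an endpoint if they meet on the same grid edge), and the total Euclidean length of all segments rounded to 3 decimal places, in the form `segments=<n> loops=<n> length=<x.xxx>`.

cell (1,3): code 0100 → (1.634,4.000)–(2.000,3.350)
cell (1,4): code 1000 → (2.000,4.717)–(1.634,4.000)
cell (2,2): code 0100 → (2.462,3.000)–(3.000,2.749)
cell (2,3): code 1110 → (2.000,3.350)–(2.462,3.000)
cell (2,4): code 1101 → (2.314,5.000)–(2.000,4.717)
cell (2,5): code 1000 → (3.000,5.325)–(2.314,5.000)
cell (3,2): code 0010 → (3.000,2.749)–(3.528,3.000)
cell (3,3): code 0111 → (3.528,3.000)–(4.000,3.389)
cell (3,4): code 1011 → (4.000,4.616)–(3.610,5.000)
cell (3,5): code 0001 → (3.610,5.000)–(3.000,5.325)
cell (4,3): code 0110 → (4.000,3.389)–(5.000,3.270)
cell (4,4): code 1001 → (5.000,4.441)–(4.000,4.616)
cell (5,2): code 0100 → (5.288,3.000)–(6.000,2.707)
cell (5,3): code 1110 → (5.000,3.270)–(5.288,3.000)
cell (5,4): code 1001 → (6.000,4.806)–(5.000,4.441)
cell (6,2): code 0010 → (6.000,2.707)–(6.428,3.000)
cell (6,3): code 0011 → (6.428,3.000)–(6.879,4.000)
cell (6,4): code 0001 → (6.879,4.000)–(6.000,4.806)
total: 18 segments, chained into 1 closed loop(s), length Σ = 13.401430

segments=18 loops=1 length=13.401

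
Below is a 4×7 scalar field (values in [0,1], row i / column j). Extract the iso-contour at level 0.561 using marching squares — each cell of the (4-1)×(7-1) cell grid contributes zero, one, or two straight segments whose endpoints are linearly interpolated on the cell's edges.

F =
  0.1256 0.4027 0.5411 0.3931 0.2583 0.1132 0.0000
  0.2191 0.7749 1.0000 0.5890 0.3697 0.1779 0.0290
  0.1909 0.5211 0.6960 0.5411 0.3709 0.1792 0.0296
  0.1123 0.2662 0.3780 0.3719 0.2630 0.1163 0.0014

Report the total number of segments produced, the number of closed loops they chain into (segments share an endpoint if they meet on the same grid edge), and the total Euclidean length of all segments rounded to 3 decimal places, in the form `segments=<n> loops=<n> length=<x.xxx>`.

cell (0,0): code 0100 → (0.425,1.000)–(1.000,0.615)
cell (0,1): code 1100 → (0.043,2.000)–(0.425,1.000)
cell (0,2): code 1100 → (0.857,3.000)–(0.043,2.000)
cell (0,3): code 1000 → (1.000,3.128)–(0.857,3.000)
cell (1,0): code 0010 → (1.000,0.615)–(1.843,1.000)
cell (1,1): code 0111 → (1.843,1.000)–(2.000,1.228)
cell (1,2): code 1011 → (2.000,2.872)–(1.585,3.000)
cell (1,3): code 0001 → (1.585,3.000)–(1.000,3.128)
cell (2,1): code 0010 → (2.000,1.228)–(2.425,2.000)
cell (2,2): code 0001 → (2.425,2.000)–(2.000,2.872)
total: 10 segments, chained into 1 closed loop(s), length Σ = 7.330078

segments=10 loops=1 length=7.330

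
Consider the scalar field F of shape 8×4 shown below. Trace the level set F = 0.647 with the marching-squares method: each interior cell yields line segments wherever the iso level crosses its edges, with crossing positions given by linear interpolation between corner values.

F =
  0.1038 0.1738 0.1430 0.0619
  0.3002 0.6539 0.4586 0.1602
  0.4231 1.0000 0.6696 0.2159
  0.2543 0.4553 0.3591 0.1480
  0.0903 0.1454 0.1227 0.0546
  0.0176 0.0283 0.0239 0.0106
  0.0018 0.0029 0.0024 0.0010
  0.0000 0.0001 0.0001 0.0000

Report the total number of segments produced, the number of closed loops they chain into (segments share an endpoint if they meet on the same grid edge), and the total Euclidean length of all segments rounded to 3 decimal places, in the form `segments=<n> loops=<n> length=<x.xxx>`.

segments=8 loops=1 length=4.790

cell (0,0): code 0100 → (0.986,1.000)–(1.000,0.980)
cell (0,1): code 1000 → (1.000,1.035)–(0.986,1.000)
cell (1,0): code 0110 → (1.000,0.980)–(2.000,0.388)
cell (1,1): code 1101 → (1.893,2.000)–(1.000,1.035)
cell (1,2): code 1000 → (2.000,2.050)–(1.893,2.000)
cell (2,0): code 0010 → (2.000,0.388)–(2.648,1.000)
cell (2,1): code 0011 → (2.648,1.000)–(2.073,2.000)
cell (2,2): code 0001 → (2.073,2.000)–(2.000,2.050)
total: 8 segments, chained into 1 closed loop(s), length Σ = 4.790415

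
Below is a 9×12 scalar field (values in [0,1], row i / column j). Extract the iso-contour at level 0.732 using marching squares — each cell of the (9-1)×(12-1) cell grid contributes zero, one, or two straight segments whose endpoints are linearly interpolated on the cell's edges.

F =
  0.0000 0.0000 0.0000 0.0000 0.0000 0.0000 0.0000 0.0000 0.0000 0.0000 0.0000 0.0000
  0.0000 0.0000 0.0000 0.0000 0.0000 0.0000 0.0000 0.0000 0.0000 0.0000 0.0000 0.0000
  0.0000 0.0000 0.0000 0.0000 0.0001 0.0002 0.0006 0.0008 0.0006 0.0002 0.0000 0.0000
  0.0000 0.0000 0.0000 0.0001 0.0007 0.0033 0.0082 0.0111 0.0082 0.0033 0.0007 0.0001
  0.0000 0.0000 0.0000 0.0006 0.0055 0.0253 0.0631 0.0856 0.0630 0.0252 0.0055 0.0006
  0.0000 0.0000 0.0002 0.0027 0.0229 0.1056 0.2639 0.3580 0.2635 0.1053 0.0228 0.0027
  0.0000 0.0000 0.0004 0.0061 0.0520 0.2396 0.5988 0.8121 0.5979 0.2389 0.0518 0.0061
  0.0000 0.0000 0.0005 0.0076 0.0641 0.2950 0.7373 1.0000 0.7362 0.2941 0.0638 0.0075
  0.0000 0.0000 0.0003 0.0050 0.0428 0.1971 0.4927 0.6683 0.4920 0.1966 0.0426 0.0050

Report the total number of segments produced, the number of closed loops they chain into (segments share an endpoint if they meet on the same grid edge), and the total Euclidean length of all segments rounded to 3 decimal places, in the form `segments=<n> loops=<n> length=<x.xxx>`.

segments=10 loops=1 length=5.793

cell (5,6): code 0100 → (5.824,7.000)–(6.000,6.624)
cell (5,7): code 1000 → (6.000,7.374)–(5.824,7.000)
cell (6,5): code 0100 → (6.962,6.000)–(7.000,5.988)
cell (6,6): code 1110 → (6.000,6.624)–(6.962,6.000)
cell (6,7): code 1101 → (6.970,8.000)–(6.000,7.374)
cell (6,8): code 1000 → (7.000,8.010)–(6.970,8.000)
cell (7,5): code 0010 → (7.000,5.988)–(7.022,6.000)
cell (7,6): code 0011 → (7.022,6.000)–(7.808,7.000)
cell (7,7): code 0011 → (7.808,7.000)–(7.017,8.000)
cell (7,8): code 0001 → (7.017,8.000)–(7.000,8.010)
total: 10 segments, chained into 1 closed loop(s), length Σ = 5.792530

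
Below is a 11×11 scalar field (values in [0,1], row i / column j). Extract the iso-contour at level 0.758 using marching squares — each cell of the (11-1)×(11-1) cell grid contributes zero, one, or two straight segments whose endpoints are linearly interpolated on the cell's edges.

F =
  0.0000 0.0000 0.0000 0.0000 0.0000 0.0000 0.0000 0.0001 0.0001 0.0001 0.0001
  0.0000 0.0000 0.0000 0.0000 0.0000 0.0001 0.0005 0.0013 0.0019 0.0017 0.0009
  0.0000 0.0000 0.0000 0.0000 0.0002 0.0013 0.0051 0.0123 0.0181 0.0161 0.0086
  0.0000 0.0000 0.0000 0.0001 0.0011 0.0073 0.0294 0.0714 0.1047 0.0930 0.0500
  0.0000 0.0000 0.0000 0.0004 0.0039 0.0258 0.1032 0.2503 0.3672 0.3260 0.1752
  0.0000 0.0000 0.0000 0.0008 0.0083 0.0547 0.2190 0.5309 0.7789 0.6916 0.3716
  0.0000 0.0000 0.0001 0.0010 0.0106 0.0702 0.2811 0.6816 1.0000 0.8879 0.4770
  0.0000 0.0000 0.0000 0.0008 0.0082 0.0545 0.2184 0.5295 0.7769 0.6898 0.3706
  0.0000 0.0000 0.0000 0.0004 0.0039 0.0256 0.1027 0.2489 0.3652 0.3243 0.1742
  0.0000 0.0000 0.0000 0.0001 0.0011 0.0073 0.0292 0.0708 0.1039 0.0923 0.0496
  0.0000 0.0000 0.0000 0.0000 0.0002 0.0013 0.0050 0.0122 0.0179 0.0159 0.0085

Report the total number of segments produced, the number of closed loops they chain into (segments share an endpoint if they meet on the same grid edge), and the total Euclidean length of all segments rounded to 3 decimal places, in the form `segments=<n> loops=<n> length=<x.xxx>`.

cell (4,7): code 0100 → (4.949,8.000)–(5.000,7.916)
cell (4,8): code 1000 → (5.000,8.239)–(4.949,8.000)
cell (5,7): code 0110 → (5.000,7.916)–(6.000,7.240)
cell (5,8): code 1101 → (5.338,9.000)–(5.000,8.239)
cell (5,9): code 1000 → (6.000,9.316)–(5.338,9.000)
cell (6,7): code 0110 → (6.000,7.240)–(7.000,7.924)
cell (6,8): code 1011 → (7.000,8.217)–(6.656,9.000)
cell (6,9): code 0001 → (6.656,9.000)–(6.000,9.316)
cell (7,7): code 0010 → (7.000,7.924)–(7.046,8.000)
cell (7,8): code 0001 → (7.046,8.000)–(7.000,8.217)
total: 10 segments, chained into 1 closed loop(s), length Σ = 6.221424

segments=10 loops=1 length=6.221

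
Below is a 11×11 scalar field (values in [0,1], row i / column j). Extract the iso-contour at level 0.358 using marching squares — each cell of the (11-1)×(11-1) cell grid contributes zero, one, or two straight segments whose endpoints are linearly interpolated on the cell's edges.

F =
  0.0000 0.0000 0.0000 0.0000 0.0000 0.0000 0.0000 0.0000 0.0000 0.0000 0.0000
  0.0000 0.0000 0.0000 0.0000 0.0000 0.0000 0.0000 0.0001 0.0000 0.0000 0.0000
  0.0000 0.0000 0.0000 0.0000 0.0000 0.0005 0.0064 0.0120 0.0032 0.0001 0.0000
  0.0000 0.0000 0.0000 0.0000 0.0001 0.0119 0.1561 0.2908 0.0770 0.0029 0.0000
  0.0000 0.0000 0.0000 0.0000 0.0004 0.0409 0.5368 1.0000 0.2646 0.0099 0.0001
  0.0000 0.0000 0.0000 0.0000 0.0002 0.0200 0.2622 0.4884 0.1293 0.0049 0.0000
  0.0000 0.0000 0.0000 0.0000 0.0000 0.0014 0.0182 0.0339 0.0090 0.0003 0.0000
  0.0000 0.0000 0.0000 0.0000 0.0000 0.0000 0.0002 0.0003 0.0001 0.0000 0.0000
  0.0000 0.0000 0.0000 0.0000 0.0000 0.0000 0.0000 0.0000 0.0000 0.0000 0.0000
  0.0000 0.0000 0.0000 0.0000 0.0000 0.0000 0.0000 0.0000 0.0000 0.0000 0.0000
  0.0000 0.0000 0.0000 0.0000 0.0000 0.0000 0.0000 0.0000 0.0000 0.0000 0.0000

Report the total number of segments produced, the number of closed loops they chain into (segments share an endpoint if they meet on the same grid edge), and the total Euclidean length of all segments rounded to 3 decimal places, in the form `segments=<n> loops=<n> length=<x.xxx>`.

cell (3,5): code 0100 → (3.530,6.000)–(4.000,5.639)
cell (3,6): code 1100 → (3.095,7.000)–(3.530,6.000)
cell (3,7): code 1000 → (4.000,7.873)–(3.095,7.000)
cell (4,5): code 0010 → (4.000,5.639)–(4.651,6.000)
cell (4,6): code 0111 → (4.651,6.000)–(5.000,6.424)
cell (4,7): code 1001 → (5.000,7.363)–(4.000,7.873)
cell (5,6): code 0010 → (5.000,6.424)–(5.287,7.000)
cell (5,7): code 0001 → (5.287,7.000)–(5.000,7.363)
total: 8 segments, chained into 1 closed loop(s), length Σ = 6.462667

segments=8 loops=1 length=6.463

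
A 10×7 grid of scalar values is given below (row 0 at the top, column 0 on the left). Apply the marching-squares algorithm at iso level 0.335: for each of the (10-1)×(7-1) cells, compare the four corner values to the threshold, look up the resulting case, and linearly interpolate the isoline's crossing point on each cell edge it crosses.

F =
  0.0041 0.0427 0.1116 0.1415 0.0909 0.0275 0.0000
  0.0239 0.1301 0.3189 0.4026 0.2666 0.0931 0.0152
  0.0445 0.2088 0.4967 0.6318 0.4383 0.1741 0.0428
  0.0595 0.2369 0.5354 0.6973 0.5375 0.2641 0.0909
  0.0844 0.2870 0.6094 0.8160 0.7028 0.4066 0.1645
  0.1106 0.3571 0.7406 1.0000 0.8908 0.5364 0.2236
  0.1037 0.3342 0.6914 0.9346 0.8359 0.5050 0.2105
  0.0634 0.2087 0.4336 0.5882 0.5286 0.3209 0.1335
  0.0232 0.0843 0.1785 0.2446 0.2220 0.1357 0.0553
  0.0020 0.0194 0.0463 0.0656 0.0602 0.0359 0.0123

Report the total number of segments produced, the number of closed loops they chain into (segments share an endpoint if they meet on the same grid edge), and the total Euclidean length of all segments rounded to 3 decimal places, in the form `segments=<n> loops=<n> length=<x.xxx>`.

cell (0,2): code 0100 → (0.741,3.000)–(1.000,2.192)
cell (0,3): code 1000 → (1.000,3.497)–(0.741,3.000)
cell (1,1): code 0100 → (1.091,2.000)–(2.000,1.438)
cell (1,2): code 1110 → (1.000,2.192)–(1.091,2.000)
cell (1,3): code 1101 → (1.398,4.000)–(1.000,3.497)
cell (1,4): code 1000 → (2.000,4.391)–(1.398,4.000)
cell (2,1): code 0110 → (2.000,1.438)–(3.000,1.329)
cell (2,4): code 1001 → (3.000,4.741)–(2.000,4.391)
cell (3,1): code 0110 → (3.000,1.329)–(4.000,1.149)
cell (3,4): code 1101 → (3.498,5.000)–(3.000,4.741)
cell (3,5): code 1000 → (4.000,5.296)–(3.498,5.000)
cell (4,0): code 0100 → (4.685,1.000)–(5.000,0.910)
cell (4,1): code 1110 → (4.000,1.149)–(4.685,1.000)
cell (4,5): code 1001 → (5.000,5.644)–(4.000,5.296)
cell (5,0): code 0010 → (5.000,0.910)–(5.965,1.000)
cell (5,1): code 0111 → (5.965,1.000)–(6.000,1.002)
cell (5,5): code 1001 → (6.000,5.577)–(5.000,5.644)
cell (6,1): code 0110 → (6.000,1.002)–(7.000,1.562)
cell (6,4): code 1011 → (7.000,4.932)–(6.923,5.000)
cell (6,5): code 0001 → (6.923,5.000)–(6.000,5.577)
cell (7,1): code 0010 → (7.000,1.562)–(7.387,2.000)
cell (7,2): code 0011 → (7.387,2.000)–(7.737,3.000)
cell (7,3): code 0011 → (7.737,3.000)–(7.631,4.000)
cell (7,4): code 0001 → (7.631,4.000)–(7.000,4.932)
total: 24 segments, chained into 1 closed loop(s), length Σ = 18.481128

segments=24 loops=1 length=18.481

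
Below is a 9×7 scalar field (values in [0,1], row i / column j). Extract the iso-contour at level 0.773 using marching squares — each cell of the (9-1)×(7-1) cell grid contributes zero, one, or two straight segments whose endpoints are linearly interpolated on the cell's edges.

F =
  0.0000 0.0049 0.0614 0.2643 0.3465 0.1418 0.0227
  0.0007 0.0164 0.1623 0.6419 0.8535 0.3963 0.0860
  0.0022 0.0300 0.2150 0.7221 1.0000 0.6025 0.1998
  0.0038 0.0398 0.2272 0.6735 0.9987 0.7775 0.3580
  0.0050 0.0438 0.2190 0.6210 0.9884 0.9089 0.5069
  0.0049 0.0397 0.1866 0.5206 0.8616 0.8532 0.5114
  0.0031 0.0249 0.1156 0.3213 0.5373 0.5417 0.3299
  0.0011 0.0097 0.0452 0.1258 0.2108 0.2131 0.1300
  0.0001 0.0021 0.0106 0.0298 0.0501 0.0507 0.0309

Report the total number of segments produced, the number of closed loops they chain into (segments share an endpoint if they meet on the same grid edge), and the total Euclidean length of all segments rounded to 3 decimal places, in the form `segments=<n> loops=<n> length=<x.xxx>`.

cell (0,3): code 0100 → (0.841,4.000)–(1.000,3.620)
cell (0,4): code 1000 → (1.000,4.176)–(0.841,4.000)
cell (1,3): code 0110 → (1.000,3.620)–(2.000,3.183)
cell (1,4): code 1001 → (2.000,4.571)–(1.000,4.176)
cell (2,3): code 0110 → (2.000,3.183)–(3.000,3.306)
cell (2,4): code 1101 → (2.974,5.000)–(2.000,4.571)
cell (2,5): code 1000 → (3.000,5.011)–(2.974,5.000)
cell (3,3): code 0110 → (3.000,3.306)–(4.000,3.414)
cell (3,5): code 1001 → (4.000,5.338)–(3.000,5.011)
cell (4,3): code 0110 → (4.000,3.414)–(5.000,3.740)
cell (4,5): code 1001 → (5.000,5.235)–(4.000,5.338)
cell (5,3): code 0010 → (5.000,3.740)–(5.273,4.000)
cell (5,4): code 0011 → (5.273,4.000)–(5.257,5.000)
cell (5,5): code 0001 → (5.257,5.000)–(5.000,5.235)
total: 14 segments, chained into 1 closed loop(s), length Σ = 10.756256

segments=14 loops=1 length=10.756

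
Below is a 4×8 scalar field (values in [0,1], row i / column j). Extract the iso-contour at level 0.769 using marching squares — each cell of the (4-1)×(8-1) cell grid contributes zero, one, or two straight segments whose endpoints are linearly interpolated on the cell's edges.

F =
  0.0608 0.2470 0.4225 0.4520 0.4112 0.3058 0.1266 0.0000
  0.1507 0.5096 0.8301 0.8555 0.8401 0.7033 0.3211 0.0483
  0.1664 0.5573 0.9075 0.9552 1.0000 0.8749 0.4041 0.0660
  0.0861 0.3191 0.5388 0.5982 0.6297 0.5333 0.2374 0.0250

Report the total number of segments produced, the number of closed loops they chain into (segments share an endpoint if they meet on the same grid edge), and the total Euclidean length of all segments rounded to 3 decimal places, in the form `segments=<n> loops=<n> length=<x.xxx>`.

cell (0,1): code 0100 → (0.850,2.000)–(1.000,1.809)
cell (0,2): code 1100 → (0.786,3.000)–(0.850,2.000)
cell (0,3): code 1100 → (0.834,4.000)–(0.786,3.000)
cell (0,4): code 1000 → (1.000,4.520)–(0.834,4.000)
cell (1,1): code 0110 → (1.000,1.809)–(2.000,1.605)
cell (1,4): code 1101 → (1.383,5.000)–(1.000,4.520)
cell (1,5): code 1000 → (2.000,5.225)–(1.383,5.000)
cell (2,1): code 0010 → (2.000,1.605)–(2.376,2.000)
cell (2,2): code 0011 → (2.376,2.000)–(2.522,3.000)
cell (2,3): code 0011 → (2.522,3.000)–(2.624,4.000)
cell (2,4): code 0011 → (2.624,4.000)–(2.310,5.000)
cell (2,5): code 0001 → (2.310,5.000)–(2.000,5.225)
total: 12 segments, chained into 1 closed loop(s), length Σ = 9.075478

segments=12 loops=1 length=9.075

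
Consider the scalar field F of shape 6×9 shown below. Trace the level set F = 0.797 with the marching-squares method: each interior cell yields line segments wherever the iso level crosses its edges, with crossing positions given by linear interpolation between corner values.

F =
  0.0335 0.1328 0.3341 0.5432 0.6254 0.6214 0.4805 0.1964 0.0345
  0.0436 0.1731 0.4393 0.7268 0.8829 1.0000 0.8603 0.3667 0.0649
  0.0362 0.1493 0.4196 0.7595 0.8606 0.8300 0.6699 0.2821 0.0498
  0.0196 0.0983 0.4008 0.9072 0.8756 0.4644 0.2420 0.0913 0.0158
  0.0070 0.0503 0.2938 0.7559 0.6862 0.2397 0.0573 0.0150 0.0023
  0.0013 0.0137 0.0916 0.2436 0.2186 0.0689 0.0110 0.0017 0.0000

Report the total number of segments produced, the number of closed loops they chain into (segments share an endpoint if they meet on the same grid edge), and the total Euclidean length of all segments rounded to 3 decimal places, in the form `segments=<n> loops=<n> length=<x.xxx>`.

segments=14 loops=1 length=10.271

cell (0,3): code 0100 → (0.666,4.000)–(1.000,3.450)
cell (0,4): code 1100 → (0.464,5.000)–(0.666,4.000)
cell (0,5): code 1100 → (0.833,6.000)–(0.464,5.000)
cell (0,6): code 1000 → (1.000,6.128)–(0.833,6.000)
cell (1,3): code 0110 → (1.000,3.450)–(2.000,3.371)
cell (1,5): code 1011 → (2.000,5.206)–(1.332,6.000)
cell (1,6): code 0001 → (1.332,6.000)–(1.000,6.128)
cell (2,2): code 0100 → (2.254,3.000)–(3.000,2.782)
cell (2,3): code 1110 → (2.000,3.371)–(2.254,3.000)
cell (2,4): code 1011 → (3.000,4.191)–(2.090,5.000)
cell (2,5): code 0001 → (2.090,5.000)–(2.000,5.206)
cell (3,2): code 0010 → (3.000,2.782)–(3.728,3.000)
cell (3,3): code 0011 → (3.728,3.000)–(3.415,4.000)
cell (3,4): code 0001 → (3.415,4.000)–(3.000,4.191)
total: 14 segments, chained into 1 closed loop(s), length Σ = 10.270914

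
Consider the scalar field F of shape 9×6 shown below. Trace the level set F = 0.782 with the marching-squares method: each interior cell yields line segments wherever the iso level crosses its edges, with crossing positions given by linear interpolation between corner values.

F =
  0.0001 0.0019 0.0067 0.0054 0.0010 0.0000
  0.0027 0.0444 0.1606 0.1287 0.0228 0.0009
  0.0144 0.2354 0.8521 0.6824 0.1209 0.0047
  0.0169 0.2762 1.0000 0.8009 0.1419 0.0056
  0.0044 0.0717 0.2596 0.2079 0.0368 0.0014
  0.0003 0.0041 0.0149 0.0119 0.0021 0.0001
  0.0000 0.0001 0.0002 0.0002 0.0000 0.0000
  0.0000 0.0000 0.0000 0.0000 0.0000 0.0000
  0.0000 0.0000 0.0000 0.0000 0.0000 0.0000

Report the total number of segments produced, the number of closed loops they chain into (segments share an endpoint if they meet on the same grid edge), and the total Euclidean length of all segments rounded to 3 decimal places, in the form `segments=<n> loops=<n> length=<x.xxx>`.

segments=8 loops=1 length=4.280

cell (1,1): code 0100 → (1.899,2.000)–(2.000,1.886)
cell (1,2): code 1000 → (2.000,2.413)–(1.899,2.000)
cell (2,1): code 0110 → (2.000,1.886)–(3.000,1.699)
cell (2,2): code 1101 → (2.841,3.000)–(2.000,2.413)
cell (2,3): code 1000 → (3.000,3.029)–(2.841,3.000)
cell (3,1): code 0010 → (3.000,1.699)–(3.294,2.000)
cell (3,2): code 0011 → (3.294,2.000)–(3.032,3.000)
cell (3,3): code 0001 → (3.032,3.000)–(3.000,3.029)
total: 8 segments, chained into 1 closed loop(s), length Σ = 4.280241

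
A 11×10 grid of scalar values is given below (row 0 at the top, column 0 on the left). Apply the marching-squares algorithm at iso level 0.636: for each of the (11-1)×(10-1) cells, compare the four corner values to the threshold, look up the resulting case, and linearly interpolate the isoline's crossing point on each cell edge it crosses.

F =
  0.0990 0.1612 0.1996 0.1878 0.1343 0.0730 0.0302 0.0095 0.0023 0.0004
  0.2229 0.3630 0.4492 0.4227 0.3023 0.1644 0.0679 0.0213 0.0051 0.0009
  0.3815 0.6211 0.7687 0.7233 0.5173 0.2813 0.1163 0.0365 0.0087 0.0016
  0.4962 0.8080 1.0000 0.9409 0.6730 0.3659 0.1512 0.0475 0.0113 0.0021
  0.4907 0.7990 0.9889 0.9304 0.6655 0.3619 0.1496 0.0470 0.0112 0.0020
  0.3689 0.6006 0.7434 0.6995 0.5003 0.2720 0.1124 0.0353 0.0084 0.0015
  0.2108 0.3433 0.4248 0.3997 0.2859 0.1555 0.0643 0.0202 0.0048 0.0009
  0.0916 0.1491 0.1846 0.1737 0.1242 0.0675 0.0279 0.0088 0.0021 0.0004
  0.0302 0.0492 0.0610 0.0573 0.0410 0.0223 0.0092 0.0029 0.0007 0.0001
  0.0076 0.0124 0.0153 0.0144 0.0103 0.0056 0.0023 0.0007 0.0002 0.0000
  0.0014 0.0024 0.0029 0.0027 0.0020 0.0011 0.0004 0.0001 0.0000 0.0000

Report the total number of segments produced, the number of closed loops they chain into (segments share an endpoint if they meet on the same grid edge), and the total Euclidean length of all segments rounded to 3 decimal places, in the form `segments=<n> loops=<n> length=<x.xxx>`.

segments=16 loops=1 length=11.704

cell (1,1): code 0100 → (1.585,2.000)–(2.000,1.101)
cell (1,2): code 1100 → (1.710,3.000)–(1.585,2.000)
cell (1,3): code 1000 → (2.000,3.424)–(1.710,3.000)
cell (2,0): code 0100 → (2.080,1.000)–(3.000,0.448)
cell (2,1): code 1110 → (2.000,1.101)–(2.080,1.000)
cell (2,3): code 1101 → (2.762,4.000)–(2.000,3.424)
cell (2,4): code 1000 → (3.000,4.120)–(2.762,4.000)
cell (3,0): code 0110 → (3.000,0.448)–(4.000,0.471)
cell (3,4): code 1001 → (4.000,4.097)–(3.000,4.120)
cell (4,0): code 0010 → (4.000,0.471)–(4.822,1.000)
cell (4,1): code 0111 → (4.822,1.000)–(5.000,1.248)
cell (4,3): code 1011 → (5.000,3.319)–(4.179,4.000)
cell (4,4): code 0001 → (4.179,4.000)–(4.000,4.097)
cell (5,1): code 0010 → (5.000,1.248)–(5.337,2.000)
cell (5,2): code 0011 → (5.337,2.000)–(5.212,3.000)
cell (5,3): code 0001 → (5.212,3.000)–(5.000,3.319)
total: 16 segments, chained into 1 closed loop(s), length Σ = 11.703656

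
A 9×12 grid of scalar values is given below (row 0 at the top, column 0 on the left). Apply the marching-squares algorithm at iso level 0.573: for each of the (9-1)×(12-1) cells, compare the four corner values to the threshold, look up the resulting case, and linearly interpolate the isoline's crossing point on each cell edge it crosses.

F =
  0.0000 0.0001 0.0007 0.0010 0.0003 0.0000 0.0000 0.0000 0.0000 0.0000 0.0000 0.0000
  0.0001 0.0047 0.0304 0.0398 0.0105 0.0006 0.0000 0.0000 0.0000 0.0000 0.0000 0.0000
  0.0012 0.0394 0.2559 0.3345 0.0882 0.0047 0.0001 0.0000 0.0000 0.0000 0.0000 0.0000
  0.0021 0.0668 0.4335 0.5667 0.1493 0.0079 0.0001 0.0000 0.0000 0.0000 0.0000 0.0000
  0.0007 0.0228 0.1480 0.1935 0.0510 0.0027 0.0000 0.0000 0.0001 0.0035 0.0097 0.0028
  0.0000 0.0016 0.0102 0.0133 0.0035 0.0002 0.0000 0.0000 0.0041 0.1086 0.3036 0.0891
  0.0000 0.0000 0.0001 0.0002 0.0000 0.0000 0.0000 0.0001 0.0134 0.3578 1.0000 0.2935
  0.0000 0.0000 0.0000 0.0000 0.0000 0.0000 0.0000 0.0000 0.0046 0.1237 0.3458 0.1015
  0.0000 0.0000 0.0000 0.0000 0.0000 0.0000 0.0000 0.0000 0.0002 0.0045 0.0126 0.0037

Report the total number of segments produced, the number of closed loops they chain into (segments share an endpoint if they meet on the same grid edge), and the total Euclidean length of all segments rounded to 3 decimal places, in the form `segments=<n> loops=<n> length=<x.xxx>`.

cell (5,9): code 0100 → (5.387,10.000)–(6.000,9.335)
cell (5,10): code 1000 → (6.000,10.604)–(5.387,10.000)
cell (6,9): code 0010 → (6.000,9.335)–(6.653,10.000)
cell (6,10): code 0001 → (6.653,10.000)–(6.000,10.604)
total: 4 segments, chained into 1 closed loop(s), length Σ = 3.586701

segments=4 loops=1 length=3.587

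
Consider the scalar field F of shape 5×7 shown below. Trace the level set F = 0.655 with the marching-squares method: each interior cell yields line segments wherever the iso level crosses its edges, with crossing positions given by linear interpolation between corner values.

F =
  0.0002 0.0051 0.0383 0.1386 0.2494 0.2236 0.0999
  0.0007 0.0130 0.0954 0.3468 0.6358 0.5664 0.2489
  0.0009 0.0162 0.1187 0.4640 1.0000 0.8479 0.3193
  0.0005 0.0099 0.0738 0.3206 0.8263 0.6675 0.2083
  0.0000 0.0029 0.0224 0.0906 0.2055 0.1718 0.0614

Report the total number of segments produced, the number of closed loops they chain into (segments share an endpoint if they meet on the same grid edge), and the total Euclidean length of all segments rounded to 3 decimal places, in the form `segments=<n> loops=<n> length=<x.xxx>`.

cell (1,3): code 0100 → (1.053,4.000)–(2.000,3.356)
cell (1,4): code 1100 → (1.315,5.000)–(1.053,4.000)
cell (1,5): code 1000 → (2.000,5.365)–(1.315,5.000)
cell (2,3): code 0110 → (2.000,3.356)–(3.000,3.661)
cell (2,5): code 1001 → (3.000,5.027)–(2.000,5.365)
cell (3,3): code 0010 → (3.000,3.661)–(3.276,4.000)
cell (3,4): code 0011 → (3.276,4.000)–(3.025,5.000)
cell (3,5): code 0001 → (3.025,5.000)–(3.000,5.027)
total: 8 segments, chained into 1 closed loop(s), length Σ = 6.561292

segments=8 loops=1 length=6.561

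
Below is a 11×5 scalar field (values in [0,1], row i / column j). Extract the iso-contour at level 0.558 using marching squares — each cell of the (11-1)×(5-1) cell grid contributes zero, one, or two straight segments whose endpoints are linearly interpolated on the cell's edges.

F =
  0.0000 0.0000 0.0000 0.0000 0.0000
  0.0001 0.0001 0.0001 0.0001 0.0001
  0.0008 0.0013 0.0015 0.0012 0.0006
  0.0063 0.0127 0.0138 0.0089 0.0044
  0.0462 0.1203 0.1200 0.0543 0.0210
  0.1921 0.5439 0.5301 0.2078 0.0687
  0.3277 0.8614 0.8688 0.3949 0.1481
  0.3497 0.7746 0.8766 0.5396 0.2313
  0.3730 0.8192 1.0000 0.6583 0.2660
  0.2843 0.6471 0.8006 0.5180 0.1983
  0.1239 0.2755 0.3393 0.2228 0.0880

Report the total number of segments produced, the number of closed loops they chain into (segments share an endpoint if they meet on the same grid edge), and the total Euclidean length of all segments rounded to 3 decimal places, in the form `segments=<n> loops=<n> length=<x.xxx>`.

segments=14 loops=1 length=11.857

cell (5,0): code 0100 → (5.044,1.000)–(6.000,0.432)
cell (5,1): code 1100 → (5.082,2.000)–(5.044,1.000)
cell (5,2): code 1000 → (6.000,2.656)–(5.082,2.000)
cell (6,0): code 0110 → (6.000,0.432)–(7.000,0.490)
cell (6,2): code 1001 → (7.000,2.945)–(6.000,2.656)
cell (7,0): code 0110 → (7.000,0.490)–(8.000,0.415)
cell (7,2): code 1101 → (7.155,3.000)–(7.000,2.945)
cell (7,3): code 1000 → (8.000,3.256)–(7.155,3.000)
cell (8,0): code 0110 → (8.000,0.415)–(9.000,0.754)
cell (8,2): code 1011 → (9.000,2.858)–(8.715,3.000)
cell (8,3): code 0001 → (8.715,3.000)–(8.000,3.256)
cell (9,0): code 0010 → (9.000,0.754)–(9.240,1.000)
cell (9,1): code 0011 → (9.240,1.000)–(9.526,2.000)
cell (9,2): code 0001 → (9.526,2.000)–(9.000,2.858)
total: 14 segments, chained into 1 closed loop(s), length Σ = 11.857146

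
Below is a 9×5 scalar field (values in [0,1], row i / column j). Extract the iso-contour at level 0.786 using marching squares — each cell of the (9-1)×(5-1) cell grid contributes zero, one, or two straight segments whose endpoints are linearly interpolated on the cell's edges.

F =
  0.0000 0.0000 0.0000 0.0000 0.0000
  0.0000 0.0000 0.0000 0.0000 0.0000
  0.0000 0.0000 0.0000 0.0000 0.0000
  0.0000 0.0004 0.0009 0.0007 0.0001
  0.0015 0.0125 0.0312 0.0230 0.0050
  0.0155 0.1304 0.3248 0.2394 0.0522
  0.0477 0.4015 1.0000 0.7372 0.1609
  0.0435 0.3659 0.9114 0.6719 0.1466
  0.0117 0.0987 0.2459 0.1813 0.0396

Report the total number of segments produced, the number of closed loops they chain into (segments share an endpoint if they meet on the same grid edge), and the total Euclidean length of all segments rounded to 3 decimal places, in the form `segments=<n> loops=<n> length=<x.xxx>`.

segments=6 loops=1 length=4.255

cell (5,1): code 0100 → (5.683,2.000)–(6.000,1.642)
cell (5,2): code 1000 → (6.000,2.814)–(5.683,2.000)
cell (6,1): code 0110 → (6.000,1.642)–(7.000,1.770)
cell (6,2): code 1001 → (7.000,2.524)–(6.000,2.814)
cell (7,1): code 0010 → (7.000,1.770)–(7.188,2.000)
cell (7,2): code 0001 → (7.188,2.000)–(7.000,2.524)
total: 6 segments, chained into 1 closed loop(s), length Σ = 4.254846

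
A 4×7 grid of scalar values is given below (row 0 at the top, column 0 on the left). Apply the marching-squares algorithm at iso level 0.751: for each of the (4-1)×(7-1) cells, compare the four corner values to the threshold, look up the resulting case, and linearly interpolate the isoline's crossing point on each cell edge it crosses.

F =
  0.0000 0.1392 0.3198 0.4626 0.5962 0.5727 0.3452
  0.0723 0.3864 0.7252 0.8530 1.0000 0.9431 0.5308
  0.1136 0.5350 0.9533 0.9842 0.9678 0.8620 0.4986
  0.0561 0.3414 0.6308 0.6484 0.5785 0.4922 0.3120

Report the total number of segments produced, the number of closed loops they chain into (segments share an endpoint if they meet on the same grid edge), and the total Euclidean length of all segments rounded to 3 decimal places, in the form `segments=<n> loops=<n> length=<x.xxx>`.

cell (0,2): code 0100 → (0.739,3.000)–(1.000,2.202)
cell (0,3): code 1100 → (0.383,4.000)–(0.739,3.000)
cell (0,4): code 1100 → (0.481,5.000)–(0.383,4.000)
cell (0,5): code 1000 → (1.000,5.466)–(0.481,5.000)
cell (1,1): code 0100 → (1.113,2.000)–(2.000,1.516)
cell (1,2): code 1110 → (1.000,2.202)–(1.113,2.000)
cell (1,5): code 1001 → (2.000,5.305)–(1.000,5.466)
cell (2,1): code 0010 → (2.000,1.516)–(2.627,2.000)
cell (2,2): code 0011 → (2.627,2.000)–(2.694,3.000)
cell (2,3): code 0011 → (2.694,3.000)–(2.557,4.000)
cell (2,4): code 0011 → (2.557,4.000)–(2.300,5.000)
cell (2,5): code 0001 → (2.300,5.000)–(2.000,5.305)
total: 12 segments, chained into 1 closed loop(s), length Σ = 10.121843

segments=12 loops=1 length=10.122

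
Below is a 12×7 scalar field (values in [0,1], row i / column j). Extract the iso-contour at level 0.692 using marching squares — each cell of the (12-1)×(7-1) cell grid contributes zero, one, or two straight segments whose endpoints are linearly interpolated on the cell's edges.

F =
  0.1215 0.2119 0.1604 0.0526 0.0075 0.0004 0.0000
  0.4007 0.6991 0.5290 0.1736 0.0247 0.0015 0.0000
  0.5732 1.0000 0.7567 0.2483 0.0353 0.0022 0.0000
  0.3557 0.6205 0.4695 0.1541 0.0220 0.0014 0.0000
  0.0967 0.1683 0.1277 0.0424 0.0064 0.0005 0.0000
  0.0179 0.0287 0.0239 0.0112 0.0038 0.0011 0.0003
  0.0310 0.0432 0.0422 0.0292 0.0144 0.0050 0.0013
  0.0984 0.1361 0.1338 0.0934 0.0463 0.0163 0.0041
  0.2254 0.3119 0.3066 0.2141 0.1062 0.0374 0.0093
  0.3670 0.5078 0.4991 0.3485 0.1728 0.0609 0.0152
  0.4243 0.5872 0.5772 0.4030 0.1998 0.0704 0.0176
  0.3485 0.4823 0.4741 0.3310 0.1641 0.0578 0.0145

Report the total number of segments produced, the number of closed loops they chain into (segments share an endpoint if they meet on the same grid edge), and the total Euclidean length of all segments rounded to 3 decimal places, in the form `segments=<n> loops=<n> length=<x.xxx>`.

cell (0,0): code 0100 → (0.985,1.000)–(1.000,0.976)
cell (0,1): code 1000 → (1.000,1.042)–(0.985,1.000)
cell (1,0): code 0110 → (1.000,0.976)–(2.000,0.278)
cell (1,1): code 1101 → (1.716,2.000)–(1.000,1.042)
cell (1,2): code 1000 → (2.000,2.127)–(1.716,2.000)
cell (2,0): code 0010 → (2.000,0.278)–(2.812,1.000)
cell (2,1): code 0011 → (2.812,1.000)–(2.225,2.000)
cell (2,2): code 0001 → (2.225,2.000)–(2.000,2.127)
total: 8 segments, chained into 1 closed loop(s), length Σ = 5.302985

segments=8 loops=1 length=5.303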